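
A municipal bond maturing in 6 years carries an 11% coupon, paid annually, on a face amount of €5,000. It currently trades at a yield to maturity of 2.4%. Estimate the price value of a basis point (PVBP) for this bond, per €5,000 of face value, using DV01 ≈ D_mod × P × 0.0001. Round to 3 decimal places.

€3.560

Periodic yield y = 0.024.
  t   CF        PV=CF/(1+0.024)^t    t·PV
  1       550.00       537.1094       537.1094
  2       550.00       524.5209     1,049.0417
  3       550.00       512.2274     1,536.6822
  4       550.00       500.2221     2,000.8883
  5       550.00       488.4981     2,442.4907
  6     5,550.00     4,813.8576    28,883.1459
  Σ                  7,376.4355    36,449.3582
P = 7,376.4355; D_Mac = 4.94132 yrs; D_mod = 4.82551 yrs.
DV01 ≈ 4.82551 × 7,376.4355 × 0.0001 = 3.559508.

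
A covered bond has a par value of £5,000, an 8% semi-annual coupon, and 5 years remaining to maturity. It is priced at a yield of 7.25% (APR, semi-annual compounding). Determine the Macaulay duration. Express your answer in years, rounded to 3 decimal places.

Periodic yield y = 0.03625. Discount each cash flow and weight by its period:
  t   CF        PV=CF/(1+0.03625)^t    t·PV
  1       200.00       193.0036       193.0036
  2       200.00       186.2520       372.5040
  3       200.00       179.7365       539.2096
  4       200.00       173.4490       693.7960
  5       200.00       167.3814       836.9072
  6       200.00       161.5261       969.1567
  7       200.00       155.8756     1,091.1293
  8       200.00       150.4228     1,203.3823
  9       200.00       145.1607     1,306.4464
  10    5,200.00     3,642.1507    36,421.5067
  Σ                  5,154.9585    43,627.0419
Price P = Σ PV = 5,154.9585.
Macaulay duration = Σ(t·PV) / P = 43,627.0419 / 5,154.9585 = 8.46312 half-year periods.
In years: 8.46312 / 2 = 4.23156 years.

4.232 years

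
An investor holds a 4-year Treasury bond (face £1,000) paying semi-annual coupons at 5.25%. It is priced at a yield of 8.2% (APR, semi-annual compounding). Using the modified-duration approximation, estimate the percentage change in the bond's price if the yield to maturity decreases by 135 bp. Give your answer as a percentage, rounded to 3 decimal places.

+4.717%

Periodic yield y = 0.041. Modified duration first:
  t   CF        PV=CF/(1+0.041)^t    t·PV
  1        26.25        25.2161        25.2161
  2        26.25        24.2230        48.4460
  3        26.25        23.2690        69.8069
  4        26.25        22.3525        89.4101
  5        26.25        21.4722       107.3608
  6        26.25        20.6265       123.7588
  7        26.25        19.8141       138.6987
  8     1,026.25       744.1275     5,953.0197
  Σ                    901.1008     6,555.7171
P = 901.1008; D_Mac = 7.27523 half-year periods = 3.63762 yrs; D_mod = 3.63762/(1+0.041) = 3.49435 yrs.
ΔP/P ≈ -D_mod · Δy = -3.49435 × (-0.0135) = +0.047174 = +4.7174%.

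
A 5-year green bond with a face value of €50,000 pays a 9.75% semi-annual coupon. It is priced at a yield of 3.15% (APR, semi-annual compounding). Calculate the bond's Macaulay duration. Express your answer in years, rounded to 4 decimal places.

Periodic yield y = 0.01575. Discount each cash flow and weight by its period:
  t   CF        PV=CF/(1+0.01575)^t    t·PV
  1     2,437.50     2,399.7047     2,399.7047
  2     2,437.50     2,362.4953     4,724.9907
  3     2,437.50     2,325.8630     6,977.5890
  4     2,437.50     2,289.7987     9,159.1947
  5     2,437.50     2,254.2936    11,271.4678
  6     2,437.50     2,219.3390    13,316.0338
  7     2,437.50     2,184.9264    15,294.4846
  8     2,437.50     2,151.0474    17,208.3790
  9     2,437.50     2,117.6937    19,059.2433
  10   52,437.50    44,851.1588   448,511.5880
  Σ                 65,156.3205   547,922.6756
Price P = Σ PV = 65,156.3205.
Macaulay duration = Σ(t·PV) / P = 547,922.6756 / 65,156.3205 = 8.40936 half-year periods.
In years: 8.40936 / 2 = 4.20468 years.

4.2047 years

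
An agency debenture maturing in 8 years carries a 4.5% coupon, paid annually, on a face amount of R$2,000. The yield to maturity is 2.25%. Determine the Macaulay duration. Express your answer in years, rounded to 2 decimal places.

Periodic yield y = 0.0225. Discount each cash flow and weight by its year:
  t   CF        PV=CF/(1+0.0225)^t    t·PV
  1        90.00        88.0196        88.0196
  2        90.00        86.0827       172.1654
  3        90.00        84.1885       252.5654
  4        90.00        82.3359       329.3436
  5        90.00        80.5241       402.6205
  6        90.00        78.7522       472.5131
  7        90.00        77.0193       539.1348
  8     2,090.00     1,749.2011    13,993.6092
  Σ                  2,326.1233    16,249.9715
Price P = Σ PV = 2,326.1233.
Macaulay duration = Σ(t·PV) / P = 16,249.9715 / 2,326.1233 = 6.98586 years.

6.99 years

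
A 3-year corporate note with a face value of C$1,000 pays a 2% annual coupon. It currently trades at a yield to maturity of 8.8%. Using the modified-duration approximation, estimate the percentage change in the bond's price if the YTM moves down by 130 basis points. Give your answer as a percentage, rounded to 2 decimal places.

Periodic yield y = 0.088. Modified duration first:
  t   CF        PV=CF/(1+0.088)^t    t·PV
  1        20.00        18.3824        18.3824
  2        20.00        16.8955        33.7911
  3     1,020.00       791.9787     2,375.9360
  Σ                    827.2566     2,428.1095
P = 827.2566; D_Mac = 2.93513 yrs; D_mod = 2.93513/(1+0.088) = 2.69773 yrs.
ΔP/P ≈ -D_mod · Δy = -2.69773 × (-0.013) = +0.035071 = +3.5071%.

+3.51%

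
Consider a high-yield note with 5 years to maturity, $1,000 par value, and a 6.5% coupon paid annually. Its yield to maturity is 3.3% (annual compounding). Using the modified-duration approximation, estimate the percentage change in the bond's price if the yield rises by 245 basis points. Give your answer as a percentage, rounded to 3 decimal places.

Periodic yield y = 0.033. Modified duration first:
  t   CF        PV=CF/(1+0.033)^t    t·PV
  1        65.00        62.9235        62.9235
  2        65.00        60.9134       121.8268
  3        65.00        58.9675       176.9024
  4        65.00        57.0837       228.3348
  5     1,065.00       905.4157     4,527.0783
  Σ                  1,145.3037     5,117.0657
P = 1,145.3037; D_Mac = 4.46787 yrs; D_mod = 4.46787/(1+0.033) = 4.32514 yrs.
ΔP/P ≈ -D_mod · Δy = -4.32514 × (+0.0245) = -0.105966 = -10.5966%.

-10.597%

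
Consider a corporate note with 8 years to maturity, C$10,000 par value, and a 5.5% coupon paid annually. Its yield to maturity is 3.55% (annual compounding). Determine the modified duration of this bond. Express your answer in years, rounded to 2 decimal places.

6.54 years

Periodic yield y = 0.0355. First find Macaulay duration:
  t   CF        PV=CF/(1+0.0355)^t    t·PV
  1       550.00       531.1444       531.1444
  2       550.00       512.9352     1,025.8704
  3       550.00       495.3502     1,486.0507
  4       550.00       478.3682     1,913.4727
  5       550.00       461.9683     2,309.8415
  6       550.00       446.1307     2,676.7840
  7       550.00       430.8360     3,015.8519
  8    10,550.00     7,980.8957    63,847.1654
  Σ                 11,337.6286    76,806.1809
P = 11,337.6286; Macaulay duration = 76,806.1809 / 11,337.6286 = 6.77445 years.
Modified duration = D_Mac / (1 + y) = 6.77445 / 1.0355 = 6.54220 years.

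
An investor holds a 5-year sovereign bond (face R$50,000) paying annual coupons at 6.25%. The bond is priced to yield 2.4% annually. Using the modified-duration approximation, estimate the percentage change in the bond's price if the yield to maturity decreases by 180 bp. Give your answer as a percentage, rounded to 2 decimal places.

Periodic yield y = 0.024. Modified duration first:
  t   CF        PV=CF/(1+0.024)^t    t·PV
  1     3,125.00     3,051.7578     3,051.7578
  2     3,125.00     2,980.2322     5,960.4645
  3     3,125.00     2,910.3830     8,731.1491
  4     3,125.00     2,842.1709    11,368.6838
  5    53,125.00    47,184.4785   235,922.3927
  Σ                 58,969.0226   265,034.4479
P = 58,969.0226; D_Mac = 4.49447 yrs; D_mod = 4.49447/(1+0.024) = 4.38913 yrs.
ΔP/P ≈ -D_mod · Δy = -4.38913 × (-0.018) = +0.079004 = +7.9004%.

+7.90%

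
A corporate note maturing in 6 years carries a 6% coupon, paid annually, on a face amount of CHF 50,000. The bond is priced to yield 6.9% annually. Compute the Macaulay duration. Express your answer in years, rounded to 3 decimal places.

5.192 years

Periodic yield y = 0.069. Discount each cash flow and weight by its year:
  t   CF        PV=CF/(1+0.069)^t    t·PV
  1     3,000.00     2,806.3611     2,806.3611
  2     3,000.00     2,625.2208     5,250.4417
  3     3,000.00     2,455.7725     7,367.3176
  4     3,000.00     2,297.2615     9,189.0460
  5     3,000.00     2,148.9818    10,744.9088
  6    53,000.00    35,514.8217   213,088.9300
  Σ                 47,848.4194   248,447.0052
Price P = Σ PV = 47,848.4194.
Macaulay duration = Σ(t·PV) / P = 248,447.0052 / 47,848.4194 = 5.19238 years.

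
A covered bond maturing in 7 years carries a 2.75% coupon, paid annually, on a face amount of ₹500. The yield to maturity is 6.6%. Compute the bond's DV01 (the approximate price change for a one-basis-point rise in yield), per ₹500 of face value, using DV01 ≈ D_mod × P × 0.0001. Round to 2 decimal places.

₹0.24

Periodic yield y = 0.066.
  t   CF        PV=CF/(1+0.066)^t    t·PV
  1        13.75        12.8987        12.8987
  2        13.75        12.1001        24.2002
  3        13.75        11.3509        34.0528
  4        13.75        10.6481        42.5926
  5        13.75         9.9889        49.9444
  6        13.75         9.3704        56.2226
  7       513.75       328.4365     2,299.0554
  Σ                    394.7936     2,518.9666
P = 394.7936; D_Mac = 6.38046 yrs; D_mod = 5.98543 yrs.
DV01 ≈ 5.98543 × 394.7936 × 0.0001 = 0.236301.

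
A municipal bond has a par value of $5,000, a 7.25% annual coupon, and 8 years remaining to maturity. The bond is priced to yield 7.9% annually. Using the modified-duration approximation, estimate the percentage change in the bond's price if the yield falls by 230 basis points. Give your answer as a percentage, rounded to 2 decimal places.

Periodic yield y = 0.079. Modified duration first:
  t   CF        PV=CF/(1+0.079)^t    t·PV
  1       362.50       335.9592       335.9592
  2       362.50       311.3617       622.7233
  3       362.50       288.5650       865.6950
  4       362.50       267.4375     1,069.7498
  5       362.50       247.8568     1,239.2839
  6       362.50       229.7097     1,378.2582
  7       362.50       212.8913     1,490.2390
  8     5,362.50     2,918.7423    23,349.9382
  Σ                  4,812.5234    30,351.8467
P = 4,812.5234; D_Mac = 6.30685 yrs; D_mod = 6.30685/(1+0.079) = 5.84508 yrs.
ΔP/P ≈ -D_mod · Δy = -5.84508 × (-0.023) = +0.134437 = +13.4437%.

+13.44%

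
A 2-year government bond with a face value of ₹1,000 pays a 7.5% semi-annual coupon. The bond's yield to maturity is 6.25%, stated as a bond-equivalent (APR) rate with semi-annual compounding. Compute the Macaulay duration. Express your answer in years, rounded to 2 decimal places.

Periodic yield y = 0.03125. Discount each cash flow and weight by its period:
  t   CF        PV=CF/(1+0.03125)^t    t·PV
  1        37.50        36.3636        36.3636
  2        37.50        35.2617        70.5234
  3        37.50        34.1932       102.5795
  4     1,037.50       917.3441     3,669.3763
  Σ                  1,023.1626     3,878.8429
Price P = Σ PV = 1,023.1626.
Macaulay duration = Σ(t·PV) / P = 3,878.8429 / 1,023.1626 = 3.79103 half-year periods.
In years: 3.79103 / 2 = 1.89552 years.

1.90 years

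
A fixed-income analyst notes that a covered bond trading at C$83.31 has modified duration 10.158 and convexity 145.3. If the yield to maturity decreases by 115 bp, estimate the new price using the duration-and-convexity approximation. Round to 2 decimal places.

C$93.84

Duration effect: -D_mod·Δy = -10.158 × (-0.0115) = +0.116817
Convexity effect: ½·C·(Δy)² = 0.5 × 145.3 × (-0.0115)² = +0.0096079625
ΔP/P ≈ +0.116817 + 0.0096079625 = +0.1264249625
New price ≈ 83.31 × (1 + 0.1264249625) = 93.842463625875.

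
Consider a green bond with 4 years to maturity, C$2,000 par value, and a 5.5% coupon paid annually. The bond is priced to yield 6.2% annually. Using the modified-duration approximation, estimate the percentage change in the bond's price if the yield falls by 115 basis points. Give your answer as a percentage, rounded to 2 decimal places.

+4.00%

Periodic yield y = 0.062. Modified duration first:
  t   CF        PV=CF/(1+0.062)^t    t·PV
  1       110.00       103.5782       103.5782
  2       110.00        97.5312       195.0624
  3       110.00        91.8373       275.5119
  4     2,110.00     1,658.7632     6,635.0527
  Σ                  1,951.7099     7,209.2053
P = 1,951.7099; D_Mac = 3.69379 yrs; D_mod = 3.69379/(1+0.062) = 3.47814 yrs.
ΔP/P ≈ -D_mod · Δy = -3.47814 × (-0.0115) = +0.039999 = +3.9999%.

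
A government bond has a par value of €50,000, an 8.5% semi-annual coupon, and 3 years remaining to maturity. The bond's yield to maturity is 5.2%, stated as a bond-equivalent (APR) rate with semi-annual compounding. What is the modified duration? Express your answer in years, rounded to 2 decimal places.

Periodic yield y = 0.026. First find Macaulay duration:
  t   CF        PV=CF/(1+0.026)^t    t·PV
  1     2,125.00     2,071.1501     2,071.1501
  2     2,125.00     2,018.6648     4,037.3296
  3     2,125.00     1,967.5096     5,902.5287
  4     2,125.00     1,917.6506     7,670.6026
  5     2,125.00     1,869.0552     9,345.2761
  6    52,125.00    44,685.0145   268,110.0871
  Σ                 54,529.0448   297,136.9741
P = 54,529.0448; Macaulay duration = 297,136.9741 / 54,529.0448 = 5.44915 half-year periods = 2.72458 years.
Modified duration = D_Mac / (1 + y) = 2.72458 / 1.026 = 2.65553 years.

2.66 years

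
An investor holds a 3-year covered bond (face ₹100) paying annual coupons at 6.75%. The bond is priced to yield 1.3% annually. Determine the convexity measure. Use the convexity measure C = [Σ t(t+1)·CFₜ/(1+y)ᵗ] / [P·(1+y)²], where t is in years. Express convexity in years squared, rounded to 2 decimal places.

With y = 0.013:
  t   CF        PV=CF/(1+0.013)^t    t·PV        t(t+1)·PV
  1         6.75         6.6634         6.6634          13.3268
  2         6.75         6.5779        13.1557          39.4672
  3       106.75       102.6927       308.0781       1,232.3123
  Σ                    115.9339       327.8972       1,285.1063
P = 115.9339.
Convexity = Σ t(t+1)·PV / [P·(1+y)²] = 1,285.1063 / (115.9339 × 1.026169) = 10.80213.

10.80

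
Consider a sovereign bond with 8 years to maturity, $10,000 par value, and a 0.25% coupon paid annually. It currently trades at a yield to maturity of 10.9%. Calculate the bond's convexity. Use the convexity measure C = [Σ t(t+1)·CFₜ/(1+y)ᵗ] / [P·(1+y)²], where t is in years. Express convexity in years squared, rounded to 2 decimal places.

With y = 0.109:
  t   CF        PV=CF/(1+0.109)^t    t·PV        t(t+1)·PV
  1        25.00        22.5428        22.5428          45.0857
  2        25.00        20.3272        40.6543         121.9630
  3        25.00        18.3293        54.9878         219.9513
  4        25.00        16.5278        66.1110         330.5551
  5        25.00        14.9033        74.5165         447.0988
  6        25.00        13.4385        80.6310         564.4169
  7        25.00        12.1177        84.8237         678.5896
  8    10,025.00     4,381.5928    35,052.7422     315,474.6800
  Σ                  4,499.7793    35,477.0094     317,882.3405
P = 4,499.7793.
Convexity = Σ t(t+1)·PV / [P·(1+y)²] = 317,882.3405 / (4,499.7793 × 1.229881) = 57.43969.

57.44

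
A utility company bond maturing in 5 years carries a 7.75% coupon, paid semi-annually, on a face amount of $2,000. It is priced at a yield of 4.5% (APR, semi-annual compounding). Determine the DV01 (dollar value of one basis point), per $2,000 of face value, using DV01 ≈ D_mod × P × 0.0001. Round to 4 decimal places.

$0.9615

Periodic yield y = 0.0225.
  t   CF        PV=CF/(1+0.0225)^t    t·PV
  1        77.50        75.7946        75.7946
  2        77.50        74.1268       148.2535
  3        77.50        72.4956       217.4869
  4        77.50        70.9004       283.6014
  5        77.50        69.3402       346.7010
  6        77.50        67.8144       406.8863
  7        77.50        66.3221       464.2549
  8        77.50        64.8627       518.9018
  9        77.50        63.4354       570.9188
  10    2,077.50     1,663.0598    16,630.5980
  Σ                  2,288.1520    19,663.3973
P = 2,288.1520; D_Mac = 8.59357 half-year periods = 4.29679 yrs; D_mod = 4.20224 yrs.
DV01 ≈ 4.20224 × 2,288.1520 × 0.0001 = 0.961535.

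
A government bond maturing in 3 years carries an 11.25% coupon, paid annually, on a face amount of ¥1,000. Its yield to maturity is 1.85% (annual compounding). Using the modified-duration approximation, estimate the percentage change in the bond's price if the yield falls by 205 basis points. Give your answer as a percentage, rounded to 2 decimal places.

+5.52%

Periodic yield y = 0.0185. Modified duration first:
  t   CF        PV=CF/(1+0.0185)^t    t·PV
  1       112.50       110.4566       110.4566
  2       112.50       108.4502       216.9004
  3     1,112.50     1,052.9722     3,158.9167
  Σ                  1,271.8790     3,486.2737
P = 1,271.8790; D_Mac = 2.74104 yrs; D_mod = 2.74104/(1+0.0185) = 2.69125 yrs.
ΔP/P ≈ -D_mod · Δy = -2.69125 × (-0.0205) = +0.055171 = +5.5171%.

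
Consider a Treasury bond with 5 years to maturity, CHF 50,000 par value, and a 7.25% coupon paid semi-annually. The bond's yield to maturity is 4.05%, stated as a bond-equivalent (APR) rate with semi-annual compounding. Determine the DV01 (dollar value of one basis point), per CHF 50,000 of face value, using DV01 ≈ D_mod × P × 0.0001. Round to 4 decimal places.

CHF 24.3034

Periodic yield y = 0.02025.
  t   CF        PV=CF/(1+0.02025)^t    t·PV
  1     1,812.50     1,776.5254     1,776.5254
  2     1,812.50     1,741.2648     3,482.5295
  3     1,812.50     1,706.7040     5,120.1120
  4     1,812.50     1,672.8292     6,691.3168
  5     1,812.50     1,639.6268     8,198.1338
  6     1,812.50     1,607.0833     9,642.4999
  7     1,812.50     1,575.1858    11,026.3007
  8     1,812.50     1,543.9214    12,351.3712
  9     1,812.50     1,513.2775    13,619.4978
  10   51,812.50    42,400.2594   424,002.5939
  Σ                 57,176.6775   495,910.8810
P = 57,176.6775; D_Mac = 8.67331 half-year periods = 4.33665 yrs; D_mod = 4.25058 yrs.
DV01 ≈ 4.25058 × 57,176.6775 × 0.0001 = 24.303400.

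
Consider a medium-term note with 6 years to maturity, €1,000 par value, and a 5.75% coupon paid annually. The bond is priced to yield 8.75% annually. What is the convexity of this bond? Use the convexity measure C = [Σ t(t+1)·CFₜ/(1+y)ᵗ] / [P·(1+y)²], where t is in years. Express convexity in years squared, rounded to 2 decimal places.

With y = 0.0875:
  t   CF        PV=CF/(1+0.0875)^t    t·PV        t(t+1)·PV
  1        57.50        52.8736        52.8736         105.7471
  2        57.50        48.6194        97.2387         291.7162
  3        57.50        44.7075       134.1224         536.4896
  4        57.50        41.1103       164.4413         822.2063
  5        57.50        37.8026       189.0129       1,134.0776
  6     1,057.50       639.3001     3,835.8007      26,850.6048
  Σ                    864.4134     4,473.4896      29,740.8416
P = 864.4134.
Convexity = Σ t(t+1)·PV / [P·(1+y)²] = 29,740.8416 / (864.4134 × 1.182656) = 29.09198.

29.09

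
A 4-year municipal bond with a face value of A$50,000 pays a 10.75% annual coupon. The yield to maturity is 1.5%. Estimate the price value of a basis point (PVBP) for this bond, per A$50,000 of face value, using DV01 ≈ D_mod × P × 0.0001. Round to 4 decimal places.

A$23.6300

Periodic yield y = 0.015.
  t   CF        PV=CF/(1+0.015)^t    t·PV
  1     5,375.00     5,295.5665     5,295.5665
  2     5,375.00     5,217.3069    10,434.6138
  3     5,375.00     5,140.2038    15,420.6115
  4    55,375.00    52,173.4518   208,693.8070
  Σ                 67,826.5290   239,844.5988
P = 67,826.5290; D_Mac = 3.53615 yrs; D_mod = 3.48389 yrs.
DV01 ≈ 3.48389 × 67,826.5290 × 0.0001 = 23.630010.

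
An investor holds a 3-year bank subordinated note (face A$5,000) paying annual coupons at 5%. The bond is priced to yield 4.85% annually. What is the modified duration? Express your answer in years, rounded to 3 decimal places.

Periodic yield y = 0.0485. First find Macaulay duration:
  t   CF        PV=CF/(1+0.0485)^t    t·PV
  1       250.00       238.4359       238.4359
  2       250.00       227.4066       454.8133
  3     5,250.00     4,554.6394    13,663.9182
  Σ                  5,020.4819    14,357.1673
P = 5,020.4819; Macaulay duration = 14,357.1673 / 5,020.4819 = 2.85972 years.
Modified duration = D_Mac / (1 + y) = 2.85972 / 1.0485 = 2.72744 years.

2.727 years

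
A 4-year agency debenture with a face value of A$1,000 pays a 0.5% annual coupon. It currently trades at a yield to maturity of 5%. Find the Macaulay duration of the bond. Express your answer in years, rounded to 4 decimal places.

3.9671 years

Periodic yield y = 0.05. Discount each cash flow and weight by its year:
  t   CF        PV=CF/(1+0.05)^t    t·PV
  1         5.00         4.7619         4.7619
  2         5.00         4.5351         9.0703
  3         5.00         4.3192        12.9576
  4     1,005.00       826.8160     3,307.2639
  Σ                    840.4322     3,334.0537
Price P = Σ PV = 840.4322.
Macaulay duration = Σ(t·PV) / P = 3,334.0537 / 840.4322 = 3.96707 years.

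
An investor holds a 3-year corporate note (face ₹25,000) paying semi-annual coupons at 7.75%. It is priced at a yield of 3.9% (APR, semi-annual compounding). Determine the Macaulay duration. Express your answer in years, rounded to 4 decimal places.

2.7492 years

Periodic yield y = 0.0195. Discount each cash flow and weight by its period:
  t   CF        PV=CF/(1+0.0195)^t    t·PV
  1       968.75       950.2207       950.2207
  2       968.75       932.0458     1,864.0916
  3       968.75       914.2185     2,742.6556
  4       968.75       896.7323     3,586.9291
  5       968.75       879.5804     4,397.9022
  6    25,968.75    23,127.4454   138,764.6725
  Σ                 27,700.2432   152,306.4717
Price P = Σ PV = 27,700.2432.
Macaulay duration = Σ(t·PV) / P = 152,306.4717 / 27,700.2432 = 5.49838 half-year periods.
In years: 5.49838 / 2 = 2.74919 years.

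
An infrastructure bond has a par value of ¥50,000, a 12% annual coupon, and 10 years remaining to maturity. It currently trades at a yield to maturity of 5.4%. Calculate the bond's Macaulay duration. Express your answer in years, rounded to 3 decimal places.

7.011 years

Periodic yield y = 0.054. Discount each cash flow and weight by its year:
  t   CF        PV=CF/(1+0.054)^t    t·PV
  1     6,000.00     5,692.5996     5,692.5996
  2     6,000.00     5,400.9484    10,801.8968
  3     6,000.00     5,124.2395    15,372.7184
  4     6,000.00     4,861.7073    19,446.8291
  5     6,000.00     4,612.6255    23,063.1275
  6     6,000.00     4,376.3050    26,257.8302
  7     6,000.00     4,152.0921    29,064.6444
  8     6,000.00     3,939.3663    31,514.9303
  9     6,000.00     3,737.5392    33,637.8525
  10   56,000.00    33,096.4885   330,964.8851
  Σ                 74,993.9113   525,817.3140
Price P = Σ PV = 74,993.9113.
Macaulay duration = Σ(t·PV) / P = 525,817.3140 / 74,993.9113 = 7.01147 years.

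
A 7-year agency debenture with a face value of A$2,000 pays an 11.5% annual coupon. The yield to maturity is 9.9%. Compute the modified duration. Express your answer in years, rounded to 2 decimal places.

Periodic yield y = 0.099. First find Macaulay duration:
  t   CF        PV=CF/(1+0.099)^t    t·PV
  1       230.00       209.2812       209.2812
  2       230.00       190.4287       380.8574
  3       230.00       173.2745       519.8236
  4       230.00       157.6656       630.6626
  5       230.00       143.4628       717.3141
  6       230.00       130.5394       783.2365
  7     2,230.00     1,151.6513     8,061.5594
  Σ                  2,156.3037    11,302.7348
P = 2,156.3037; Macaulay duration = 11,302.7348 / 2,156.3037 = 5.24172 years.
Modified duration = D_Mac / (1 + y) = 5.24172 / 1.099 = 4.76953 years.

4.77 years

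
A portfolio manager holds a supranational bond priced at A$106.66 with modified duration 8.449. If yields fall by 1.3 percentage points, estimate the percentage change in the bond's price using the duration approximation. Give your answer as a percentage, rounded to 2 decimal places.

Duration approximation: ΔP/P ≈ -D_mod · Δy = -8.449 × (-0.013) = +0.109837.
As a percentage: +10.9837%.

+10.98%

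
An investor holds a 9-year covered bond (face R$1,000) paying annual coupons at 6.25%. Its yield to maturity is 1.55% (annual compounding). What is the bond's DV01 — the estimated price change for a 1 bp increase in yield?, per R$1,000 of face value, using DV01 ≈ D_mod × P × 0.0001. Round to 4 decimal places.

R$1.0231

Periodic yield y = 0.0155.
  t   CF        PV=CF/(1+0.0155)^t    t·PV
  1        62.50        61.5460        61.5460
  2        62.50        60.6066       121.2133
  3        62.50        59.6816       179.0447
  4        62.50        58.7706       235.0825
  5        62.50        57.8736       289.3679
  6        62.50        56.9902       341.9414
  7        62.50        56.1204       392.8426
  8        62.50        55.2638       442.1102
  9     1,062.50       925.1445     8,326.3008
  Σ                  1,391.9974    10,389.4495
P = 1,391.9974; D_Mac = 7.46370 yrs; D_mod = 7.34978 yrs.
DV01 ≈ 7.34978 × 1,391.9974 × 0.0001 = 1.023087.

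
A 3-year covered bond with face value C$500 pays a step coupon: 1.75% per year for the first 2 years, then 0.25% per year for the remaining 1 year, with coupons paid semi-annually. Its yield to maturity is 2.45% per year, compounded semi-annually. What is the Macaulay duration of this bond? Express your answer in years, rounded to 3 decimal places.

Periodic yield y = 0.01225. Discount each cash flow and weight by its period:
  t   CF        PV=CF/(1+0.01225)^t    t·PV
  1        4.375         4.3221         4.3221
  2        4.375         4.2698         8.5395
  3        4.375         4.2181        12.6542
  4        4.375         4.1670        16.6681
  5        0.625         0.5881         2.9404
  6      500.625       465.3565     2,792.1392
  Σ                    482.9215     2,837.2636
Price P = Σ PV = 482.9215.
Macaulay duration = Σ(t·PV) / P = 2,837.2636 / 482.9215 = 5.87521 half-year periods.
In years: 5.87521 / 2 = 2.93760 years.

2.938 years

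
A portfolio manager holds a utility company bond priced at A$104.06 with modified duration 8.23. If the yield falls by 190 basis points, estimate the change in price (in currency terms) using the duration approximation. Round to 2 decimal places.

+A$16.27

Duration approximation: ΔP/P ≈ -D_mod · Δy = -8.23 × (-0.019) = +0.156370.
ΔP ≈ 104.06 × (+0.156370) = +16.2718622.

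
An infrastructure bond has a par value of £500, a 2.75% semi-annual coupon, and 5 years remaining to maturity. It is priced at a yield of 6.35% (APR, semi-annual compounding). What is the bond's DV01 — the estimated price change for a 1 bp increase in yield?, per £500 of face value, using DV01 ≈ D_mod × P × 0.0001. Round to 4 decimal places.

£0.1920

Periodic yield y = 0.03175.
  t   CF        PV=CF/(1+0.03175)^t    t·PV
  1        6.875         6.6634         6.6634
  2        6.875         6.4584        12.9168
  3        6.875         6.2596        18.7789
  4        6.875         6.0670        24.2680
  5        6.875         5.8803        29.4016
  6        6.875         5.6994        34.1961
  7        6.875         5.5240        38.6678
  8        6.875         5.3540        42.8319
  9        6.875         5.1892        46.7030
  10     506.875       370.8140     3,708.1398
  Σ                    423.9093     3,962.5673
P = 423.9093; D_Mac = 9.34768 half-year periods = 4.67384 yrs; D_mod = 4.53001 yrs.
DV01 ≈ 4.53001 × 423.9093 × 0.0001 = 0.192031.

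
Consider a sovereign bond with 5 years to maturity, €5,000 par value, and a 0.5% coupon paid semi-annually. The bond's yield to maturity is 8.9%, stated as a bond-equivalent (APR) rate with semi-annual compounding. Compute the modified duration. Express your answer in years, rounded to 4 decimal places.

4.7178 years

Periodic yield y = 0.0445. First find Macaulay duration:
  t   CF        PV=CF/(1+0.0445)^t    t·PV
  1        12.50        11.9674        11.9674
  2        12.50        11.4576        22.9152
  3        12.50        10.9694        32.9083
  4        12.50        10.5021        42.0084
  5        12.50        10.0547        50.2733
  6        12.50         9.6263        57.7578
  7        12.50         9.2162        64.5133
  8        12.50         8.8235        70.5883
  9        12.50         8.4476        76.0285
  10    5,012.50     3,243.1717    32,431.7171
  Σ                  3,334.2366    32,860.6776
P = 3,334.2366; Macaulay duration = 32,860.6776 / 3,334.2366 = 9.85553 half-year periods = 4.92777 years.
Modified duration = D_Mac / (1 + y) = 4.92777 / 1.0445 = 4.71782 years.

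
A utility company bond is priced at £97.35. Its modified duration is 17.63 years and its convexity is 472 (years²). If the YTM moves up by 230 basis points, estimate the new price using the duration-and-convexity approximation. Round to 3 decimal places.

Duration effect: -D_mod·Δy = -17.63 × (+0.023) = -0.405490
Convexity effect: ½·C·(Δy)² = 0.5 × 472 × (0.023)² = +0.1248440
ΔP/P ≈ -0.405490 + 0.1248440 = -0.280646
New price ≈ 97.35 × (1 - 0.280646) = 70.0291119.

£70.029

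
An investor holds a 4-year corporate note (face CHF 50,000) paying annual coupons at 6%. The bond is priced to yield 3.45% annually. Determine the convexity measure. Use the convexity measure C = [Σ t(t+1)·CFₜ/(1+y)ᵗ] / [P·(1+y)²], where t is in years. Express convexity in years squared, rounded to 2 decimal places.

With y = 0.0345:
  t   CF        PV=CF/(1+0.0345)^t    t·PV        t(t+1)·PV
  1     3,000.00     2,899.9517     2,899.9517       5,799.9033
  2     3,000.00     2,803.2399     5,606.4798      16,819.4393
  3     3,000.00     2,709.7534     8,129.2602      32,517.0408
  4    53,000.00    46,275.7951   185,103.1805     925,515.9023
  Σ                 54,688.7401   201,738.8721     980,652.2858
P = 54,688.7401.
Convexity = Σ t(t+1)·PV / [P·(1+y)²] = 980,652.2858 / (54,688.7401 × 1.070190) = 16.75545.

16.76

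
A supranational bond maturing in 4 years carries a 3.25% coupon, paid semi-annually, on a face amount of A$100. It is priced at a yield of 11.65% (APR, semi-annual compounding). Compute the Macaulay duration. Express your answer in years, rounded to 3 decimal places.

3.738 years

Periodic yield y = 0.05825. Discount each cash flow and weight by its period:
  t   CF        PV=CF/(1+0.05825)^t    t·PV
  1        1.625         1.5356         1.5356
  2        1.625         1.4510         2.9021
  3        1.625         1.3712         4.1135
  4        1.625         1.2957         5.1827
  5        1.625         1.2244         6.1218
  6        1.625         1.1570         6.9418
  7        1.625         1.0933         7.6530
  8      101.625        64.6092       516.8736
  Σ                     73.7373       551.3241
Price P = Σ PV = 73.7373.
Macaulay duration = Σ(t·PV) / P = 551.3241 / 73.7373 = 7.47687 half-year periods.
In years: 7.47687 / 2 = 3.73844 years.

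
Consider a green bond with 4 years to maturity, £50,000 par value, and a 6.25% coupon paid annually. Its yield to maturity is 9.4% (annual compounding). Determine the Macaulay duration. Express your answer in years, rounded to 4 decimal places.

Periodic yield y = 0.094. Discount each cash flow and weight by its year:
  t   CF        PV=CF/(1+0.094)^t    t·PV
  1     3,125.00     2,856.4899     2,856.4899
  2     3,125.00     2,611.0511     5,222.1023
  3     3,125.00     2,386.7012     7,160.1037
  4    53,125.00    37,087.6790   148,350.7159
  Σ                 44,941.9213   163,589.4118
Price P = Σ PV = 44,941.9213.
Macaulay duration = Σ(t·PV) / P = 163,589.4118 / 44,941.9213 = 3.64002 years.

3.6400 years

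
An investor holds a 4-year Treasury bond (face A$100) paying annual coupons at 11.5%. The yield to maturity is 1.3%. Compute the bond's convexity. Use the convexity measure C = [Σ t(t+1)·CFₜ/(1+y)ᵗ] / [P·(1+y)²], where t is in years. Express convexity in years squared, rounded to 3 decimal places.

16.348

With y = 0.013:
  t   CF        PV=CF/(1+0.013)^t    t·PV        t(t+1)·PV
  1        11.50        11.3524        11.3524          22.7048
  2        11.50        11.2067        22.4135          67.2404
  3        11.50        11.0629        33.1887         132.7550
  4       111.50       105.8856       423.5426       2,117.7129
  Σ                    139.5077       490.4972       2,340.4131
P = 139.5077.
Convexity = Σ t(t+1)·PV / [P·(1+y)²] = 2,340.4131 / (139.5077 × 1.026169) = 16.34841.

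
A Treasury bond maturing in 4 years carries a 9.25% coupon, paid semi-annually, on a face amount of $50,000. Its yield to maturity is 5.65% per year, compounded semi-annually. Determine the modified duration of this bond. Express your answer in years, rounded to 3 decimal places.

3.376 years

Periodic yield y = 0.02825. First find Macaulay duration:
  t   CF        PV=CF/(1+0.02825)^t    t·PV
  1     2,312.50     2,248.9667     2,248.9667
  2     2,312.50     2,187.1789     4,374.3578
  3     2,312.50     2,127.0886     6,381.2659
  4     2,312.50     2,068.6493     8,274.5972
  5     2,312.50     2,011.8155    10,059.0775
  6     2,312.50     1,956.5432    11,739.2590
  7     2,312.50     1,902.7894    13,319.5255
  8    52,312.50    41,861.5910   334,892.7278
  Σ                 56,364.6225   391,289.7773
P = 56,364.6225; Macaulay duration = 391,289.7773 / 56,364.6225 = 6.94212 half-year periods = 3.47106 years.
Modified duration = D_Mac / (1 + y) = 3.47106 / 1.02825 = 3.37569 years.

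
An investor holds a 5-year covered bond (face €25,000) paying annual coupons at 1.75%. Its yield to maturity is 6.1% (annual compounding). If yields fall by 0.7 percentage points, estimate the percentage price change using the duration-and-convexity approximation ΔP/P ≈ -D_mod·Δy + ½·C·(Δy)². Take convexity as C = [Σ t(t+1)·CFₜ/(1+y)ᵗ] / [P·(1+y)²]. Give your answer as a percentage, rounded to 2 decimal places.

+3.24%

With y = 0.061:
  t   CF        PV=CF/(1+0.061)^t    t·PV        t(t+1)·PV
  1       437.50       412.3468       412.3468         824.6937
  2       437.50       388.6398       777.2796       2,331.8389
  3       437.50       366.2958     1,098.8873       4,395.5493
  4       437.50       345.2364     1,380.9454       6,904.7271
  5    25,437.50    18,918.9708    94,594.8540     567,569.1242
  Σ                 20,431.4896    98,264.3132     582,025.9331
P = 20,431.4896; D_Mac = 4.80945 yrs; D_mod = 4.53294 yrs; C = 25.30530.
Duration effect: -4.53294 × (-0.007) = +0.031731
Convexity effect: 0.5 × 25.30530 × (-0.007)² = +0.0006200
ΔP/P ≈ +0.031731 + 0.0006200 = +0.032351 = +3.2351%.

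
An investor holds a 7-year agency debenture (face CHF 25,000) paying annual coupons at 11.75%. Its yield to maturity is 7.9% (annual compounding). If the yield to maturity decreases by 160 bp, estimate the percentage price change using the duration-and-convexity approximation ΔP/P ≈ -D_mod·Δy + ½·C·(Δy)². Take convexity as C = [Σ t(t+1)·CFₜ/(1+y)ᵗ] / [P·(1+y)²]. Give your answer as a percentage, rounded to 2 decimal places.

With y = 0.079:
  t   CF        PV=CF/(1+0.079)^t    t·PV        t(t+1)·PV
  1     2,937.50     2,722.4282     2,722.4282       5,444.8563
  2     2,937.50     2,523.1030     5,046.2061      15,138.6182
  3     2,937.50     2,338.3717     7,015.1150      28,060.4601
  4     2,937.50     2,167.1656     8,668.6624      43,343.3118
  5     2,937.50     2,008.4945    10,042.4726      60,254.8357
  6     2,937.50     1,861.4407    11,168.6442      78,180.5097
  7    27,937.50    16,407.3117   114,851.1816     918,809.4530
  Σ                 30,028.3154   159,514.7101   1,149,232.0448
P = 30,028.3154; D_Mac = 5.31214 yrs; D_mod = 4.92321 yrs; C = 32.87259.
Duration effect: -4.92321 × (-0.016) = +0.078771
Convexity effect: 0.5 × 32.87259 × (-0.016)² = +0.0042077
ΔP/P ≈ +0.078771 + 0.0042077 = +0.082979 = +8.2979%.

+8.30%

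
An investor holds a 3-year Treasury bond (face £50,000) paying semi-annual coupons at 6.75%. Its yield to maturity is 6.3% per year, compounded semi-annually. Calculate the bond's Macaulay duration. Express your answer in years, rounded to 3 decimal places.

Periodic yield y = 0.0315. Discount each cash flow and weight by its period:
  t   CF        PV=CF/(1+0.0315)^t    t·PV
  1     1,687.50     1,635.9670     1,635.9670
  2     1,687.50     1,586.0078     3,172.0156
  3     1,687.50     1,537.5742     4,612.7226
  4     1,687.50     1,490.6197     5,962.4787
  5     1,687.50     1,445.0991     7,225.4953
  6    51,687.50    42,911.1480   257,466.8878
  Σ                 50,606.4158   280,075.5671
Price P = Σ PV = 50,606.4158.
Macaulay duration = Σ(t·PV) / P = 280,075.5671 / 50,606.4158 = 5.53439 half-year periods.
In years: 5.53439 / 2 = 2.76719 years.

2.767 years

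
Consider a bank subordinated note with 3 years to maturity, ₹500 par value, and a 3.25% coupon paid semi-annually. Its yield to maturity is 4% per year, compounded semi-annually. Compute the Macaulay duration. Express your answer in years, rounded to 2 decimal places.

Periodic yield y = 0.02. Discount each cash flow and weight by its period:
  t   CF        PV=CF/(1+0.02)^t    t·PV
  1        8.125         7.9657         7.9657
  2        8.125         7.8095        15.6190
  3        8.125         7.6564        22.9691
  4        8.125         7.5062        30.0250
  5        8.125         7.3591        36.7953
  6      508.125       451.2005     2,707.2028
  Σ                    489.4973     2,820.5768
Price P = Σ PV = 489.4973.
Macaulay duration = Σ(t·PV) / P = 2,820.5768 / 489.4973 = 5.76219 half-year periods.
In years: 5.76219 / 2 = 2.88110 years.

2.88 years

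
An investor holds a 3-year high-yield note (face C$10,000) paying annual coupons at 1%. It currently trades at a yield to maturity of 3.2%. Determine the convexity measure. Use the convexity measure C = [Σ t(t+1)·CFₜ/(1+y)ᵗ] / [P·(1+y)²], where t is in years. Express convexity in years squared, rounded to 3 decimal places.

11.114

With y = 0.032:
  t   CF        PV=CF/(1+0.032)^t    t·PV        t(t+1)·PV
  1       100.00        96.8992        96.8992         193.7984
  2       100.00        93.8946       187.7892         563.3676
  3    10,100.00     9,189.2969    27,567.8906     110,271.5624
  Σ                  9,380.0907    27,852.5790     111,028.7284
P = 9,380.0907.
Convexity = Σ t(t+1)·PV / [P·(1+y)²] = 111,028.7284 / (9,380.0907 × 1.065024) = 11.11396.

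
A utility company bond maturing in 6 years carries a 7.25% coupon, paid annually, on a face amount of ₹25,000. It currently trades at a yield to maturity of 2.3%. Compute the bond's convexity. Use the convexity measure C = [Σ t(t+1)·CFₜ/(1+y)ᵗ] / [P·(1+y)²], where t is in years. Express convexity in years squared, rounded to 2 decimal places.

With y = 0.023:
  t   CF        PV=CF/(1+0.023)^t    t·PV        t(t+1)·PV
  1     1,812.50     1,771.7498     1,771.7498       3,543.4995
  2     1,812.50     1,731.9157     3,463.8314      10,391.4942
  3     1,812.50     1,692.9772     5,078.9317      20,315.7266
  4     1,812.50     1,654.9142     6,619.6568      33,098.2838
  5     1,812.50     1,617.7069     8,088.5347      48,531.2080
  6    26,812.50    23,392.8700   140,357.2200     982,500.5398
  Σ                 31,862.1338   165,379.9242   1,098,380.7519
P = 31,862.1338.
Convexity = Σ t(t+1)·PV / [P·(1+y)²] = 1,098,380.7519 / (31,862.1338 × 1.046529) = 32.94024.

32.94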